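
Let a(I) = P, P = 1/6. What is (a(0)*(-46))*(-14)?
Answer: 322/3 ≈ 107.33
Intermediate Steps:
P = ⅙ (P = 1*(⅙) = ⅙ ≈ 0.16667)
a(I) = ⅙
(a(0)*(-46))*(-14) = ((⅙)*(-46))*(-14) = -23/3*(-14) = 322/3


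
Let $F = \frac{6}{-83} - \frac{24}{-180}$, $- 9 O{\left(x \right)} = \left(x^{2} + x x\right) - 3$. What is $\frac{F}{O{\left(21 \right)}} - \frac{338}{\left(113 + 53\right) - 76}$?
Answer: $- \frac{822119}{218871} \approx -3.7562$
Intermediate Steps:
$O{\left(x \right)} = \frac{1}{3} - \frac{2 x^{2}}{9}$ ($O{\left(x \right)} = - \frac{\left(x^{2} + x x\right) - 3}{9} = - \frac{\left(x^{2} + x^{2}\right) - 3}{9} = - \frac{2 x^{2} - 3}{9} = - \frac{-3 + 2 x^{2}}{9} = \frac{1}{3} - \frac{2 x^{2}}{9}$)
$F = \frac{76}{1245}$ ($F = 6 \left(- \frac{1}{83}\right) - - \frac{2}{15} = - \frac{6}{83} + \frac{2}{15} = \frac{76}{1245} \approx 0.061044$)
$\frac{F}{O{\left(21 \right)}} - \frac{338}{\left(113 + 53\right) - 76} = \frac{76}{1245 \left(\frac{1}{3} - \frac{2 \cdot 21^{2}}{9}\right)} - \frac{338}{\left(113 + 53\right) - 76} = \frac{76}{1245 \left(\frac{1}{3} - 98\right)} - \frac{338}{166 - 76} = \frac{76}{1245 \left(\frac{1}{3} - 98\right)} - \frac{338}{90} = \frac{76}{1245 \left(- \frac{293}{3}\right)} - \frac{169}{45} = \frac{76}{1245} \left(- \frac{3}{293}\right) - \frac{169}{45} = - \frac{76}{121595} - \frac{169}{45} = - \frac{822119}{218871}$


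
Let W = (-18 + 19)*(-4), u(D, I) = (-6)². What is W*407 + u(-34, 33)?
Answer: -1592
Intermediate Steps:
u(D, I) = 36
W = -4 (W = 1*(-4) = -4)
W*407 + u(-34, 33) = -4*407 + 36 = -1628 + 36 = -1592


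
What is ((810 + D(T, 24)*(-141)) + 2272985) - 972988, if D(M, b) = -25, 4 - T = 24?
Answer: 1304332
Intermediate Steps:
T = -20 (T = 4 - 1*24 = 4 - 24 = -20)
((810 + D(T, 24)*(-141)) + 2272985) - 972988 = ((810 - 25*(-141)) + 2272985) - 972988 = ((810 + 3525) + 2272985) - 972988 = (4335 + 2272985) - 972988 = 2277320 - 972988 = 1304332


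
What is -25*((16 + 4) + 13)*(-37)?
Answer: 30525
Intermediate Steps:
-25*((16 + 4) + 13)*(-37) = -25*(20 + 13)*(-37) = -25*33*(-37) = -825*(-37) = 30525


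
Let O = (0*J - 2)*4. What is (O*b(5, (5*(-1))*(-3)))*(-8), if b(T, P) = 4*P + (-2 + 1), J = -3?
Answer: 3776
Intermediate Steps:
O = -8 (O = (0*(-3) - 2)*4 = (0 - 2)*4 = -2*4 = -8)
b(T, P) = -1 + 4*P (b(T, P) = 4*P - 1 = -1 + 4*P)
(O*b(5, (5*(-1))*(-3)))*(-8) = -8*(-1 + 4*((5*(-1))*(-3)))*(-8) = -8*(-1 + 4*(-5*(-3)))*(-8) = -8*(-1 + 4*15)*(-8) = -8*(-1 + 60)*(-8) = -8*59*(-8) = -472*(-8) = 3776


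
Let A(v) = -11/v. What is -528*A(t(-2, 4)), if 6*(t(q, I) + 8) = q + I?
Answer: -17424/23 ≈ -757.57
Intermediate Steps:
t(q, I) = -8 + I/6 + q/6 (t(q, I) = -8 + (q + I)/6 = -8 + (I + q)/6 = -8 + (I/6 + q/6) = -8 + I/6 + q/6)
-528*A(t(-2, 4)) = -(-5808)/(-8 + (⅙)*4 + (⅙)*(-2)) = -(-5808)/(-8 + ⅔ - ⅓) = -(-5808)/(-23/3) = -(-5808)*(-3)/23 = -528*33/23 = -17424/23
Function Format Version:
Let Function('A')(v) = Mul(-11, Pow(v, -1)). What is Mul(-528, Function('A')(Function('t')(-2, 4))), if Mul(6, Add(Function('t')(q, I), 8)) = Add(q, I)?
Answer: Rational(-17424, 23) ≈ -757.57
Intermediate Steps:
Function('t')(q, I) = Add(-8, Mul(Rational(1, 6), I), Mul(Rational(1, 6), q)) (Function('t')(q, I) = Add(-8, Mul(Rational(1, 6), Add(q, I))) = Add(-8, Mul(Rational(1, 6), Add(I, q))) = Add(-8, Add(Mul(Rational(1, 6), I), Mul(Rational(1, 6), q))) = Add(-8, Mul(Rational(1, 6), I), Mul(Rational(1, 6), q)))
Mul(-528, Function('A')(Function('t')(-2, 4))) = Mul(-528, Mul(-11, Pow(Add(-8, Mul(Rational(1, 6), 4), Mul(Rational(1, 6), -2)), -1))) = Mul(-528, Mul(-11, Pow(Add(-8, Rational(2, 3), Rational(-1, 3)), -1))) = Mul(-528, Mul(-11, Pow(Rational(-23, 3), -1))) = Mul(-528, Mul(-11, Rational(-3, 23))) = Mul(-528, Rational(33, 23)) = Rational(-17424, 23)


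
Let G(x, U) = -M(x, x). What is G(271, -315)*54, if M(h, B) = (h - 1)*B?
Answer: -3951180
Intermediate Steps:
M(h, B) = B*(-1 + h) (M(h, B) = (-1 + h)*B = B*(-1 + h))
G(x, U) = -x*(-1 + x)
G(271, -315)*54 = (271*(1 - 1*271))*54 = (271*(1 - 271))*54 = (271*(-270))*54 = -73170*54 = -3951180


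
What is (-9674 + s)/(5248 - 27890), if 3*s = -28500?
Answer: 9587/11321 ≈ 0.84683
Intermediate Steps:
s = -9500 (s = (⅓)*(-28500) = -9500)
(-9674 + s)/(5248 - 27890) = (-9674 - 9500)/(5248 - 27890) = -19174/(-22642) = -19174*(-1/22642) = 9587/11321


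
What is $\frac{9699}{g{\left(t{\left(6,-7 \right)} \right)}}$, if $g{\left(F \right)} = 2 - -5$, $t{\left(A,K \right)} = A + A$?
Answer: $\frac{9699}{7} \approx 1385.6$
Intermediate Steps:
$t{\left(A,K \right)} = 2 A$
$g{\left(F \right)} = 7$ ($g{\left(F \right)} = 2 + 5 = 7$)
$\frac{9699}{g{\left(t{\left(6,-7 \right)} \right)}} = \frac{9699}{7}$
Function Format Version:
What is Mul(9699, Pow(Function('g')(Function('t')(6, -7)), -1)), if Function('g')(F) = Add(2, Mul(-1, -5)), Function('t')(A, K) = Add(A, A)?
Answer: Rational(9699, 7) ≈ 1385.6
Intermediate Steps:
Function('t')(A, K) = Mul(2, A)
Function('g')(F) = 7 (Function('g')(F) = Add(2, 5) = 7)
Mul(9699, Pow(Function('g')(Function('t')(6, -7)), -1)) = Mul(9699, Pow(7, -1)) = Mul(9699, Rational(1, 7)) = Rational(9699, 7)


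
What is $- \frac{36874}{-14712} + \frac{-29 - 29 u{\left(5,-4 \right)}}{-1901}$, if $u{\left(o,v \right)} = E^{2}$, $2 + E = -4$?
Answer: $\frac{42941725}{13983756} \approx 3.0708$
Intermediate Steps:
$E = -6$ ($E = -2 - 4 = -6$)
$u{\left(o,v \right)} = 36$ ($u{\left(o,v \right)} = \left(-6\right)^{2} = 36$)
$- \frac{36874}{-14712} + \frac{-29 - 29 u{\left(5,-4 \right)}}{-1901} = - \frac{36874}{-14712} + \frac{-29 - 1044}{-1901} = \left(-36874\right) \left(- \frac{1}{14712}\right) + \left(-29 - 1044\right) \left(- \frac{1}{1901}\right) = \frac{18437}{7356} - - \frac{1073}{1901} = \frac{18437}{7356} + \frac{1073}{1901} = \frac{42941725}{13983756}$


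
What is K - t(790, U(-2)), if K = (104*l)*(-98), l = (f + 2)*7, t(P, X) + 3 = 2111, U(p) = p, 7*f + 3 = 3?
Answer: -144796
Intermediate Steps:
f = 0 (f = -3/7 + (⅐)*3 = -3/7 + 3/7 = 0)
t(P, X) = 2108 (t(P, X) = -3 + 2111 = 2108)
l = 14 (l = (0 + 2)*7 = 2*7 = 14)
K = -142688 (K = (104*14)*(-98) = 1456*(-98) = -142688)
K - t(790, U(-2)) = -142688 - 1*2108 = -142688 - 2108 = -144796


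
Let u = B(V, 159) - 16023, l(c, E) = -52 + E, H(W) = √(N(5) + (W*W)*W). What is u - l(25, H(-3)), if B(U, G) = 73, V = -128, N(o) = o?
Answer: -15898 - I*√22 ≈ -15898.0 - 4.6904*I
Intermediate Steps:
H(W) = √(5 + W³) (H(W) = √(5 + (W*W)*W) = √(5 + W²*W) = √(5 + W³))
u = -15950 (u = 73 - 16023 = -15950)
u - l(25, H(-3)) = -15950 - (-52 + √(5 + (-3)³)) = -15950 - (-52 + √(5 - 27)) = -15950 - (-52 + √(-22)) = -15950 - (-52 + I*√22) = -15950 + (52 - I*√22) = -15898 - I*√22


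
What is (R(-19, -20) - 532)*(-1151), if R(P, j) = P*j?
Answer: 174952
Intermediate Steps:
(R(-19, -20) - 532)*(-1151) = (-19*(-20) - 532)*(-1151) = (380 - 532)*(-1151) = -152*(-1151) = 174952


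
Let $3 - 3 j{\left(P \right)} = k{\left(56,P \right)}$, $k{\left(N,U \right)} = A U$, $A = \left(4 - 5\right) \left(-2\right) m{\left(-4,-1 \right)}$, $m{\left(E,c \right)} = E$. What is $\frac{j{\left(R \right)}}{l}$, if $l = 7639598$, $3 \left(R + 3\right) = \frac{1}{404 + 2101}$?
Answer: $- \frac{157807}{172234736910} \approx -9.1623 \cdot 10^{-7}$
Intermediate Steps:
$R = - \frac{22544}{7515}$ ($R = -3 + \frac{1}{3 \left(404 + 2101\right)} = -3 + \frac{1}{3 \cdot 2505} = -3 + \frac{1}{3} \cdot \frac{1}{2505} = -3 + \frac{1}{7515} = - \frac{22544}{7515} \approx -2.9999$)
$A = -8$ ($A = \left(4 - 5\right) \left(-2\right) \left(-4\right) = \left(-1\right) \left(-2\right) \left(-4\right) = 2 \left(-4\right) = -8$)
$k{\left(N,U \right)} = - 8 U$
$j{\left(P \right)} = 1 + \frac{8 P}{3}$ ($j{\left(P \right)} = 1 - \frac{\left(-8\right) P}{3} = 1 + \frac{8 P}{3}$)
$\frac{j{\left(R \right)}}{l} = \frac{1 + \frac{8}{3} \left(- \frac{22544}{7515}\right)}{7639598} = \left(1 - \frac{180352}{22545}\right) \frac{1}{7639598} = \left(- \frac{157807}{22545}\right) \frac{1}{7639598} = - \frac{157807}{172234736910}$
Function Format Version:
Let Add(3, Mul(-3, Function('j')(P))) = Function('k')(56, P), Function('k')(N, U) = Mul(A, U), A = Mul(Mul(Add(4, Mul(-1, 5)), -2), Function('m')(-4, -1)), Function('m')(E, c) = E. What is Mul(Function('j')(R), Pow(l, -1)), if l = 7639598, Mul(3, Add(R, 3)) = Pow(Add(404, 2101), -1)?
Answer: Rational(-157807, 172234736910) ≈ -9.1623e-7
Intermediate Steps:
R = Rational(-22544, 7515) (R = Add(-3, Mul(Rational(1, 3), Pow(Add(404, 2101), -1))) = Add(-3, Mul(Rational(1, 3), Pow(2505, -1))) = Add(-3, Mul(Rational(1, 3), Rational(1, 2505))) = Add(-3, Rational(1, 7515)) = Rational(-22544, 7515) ≈ -2.9999)
A = -8 (A = Mul(Mul(Add(4, Mul(-1, 5)), -2), -4) = Mul(Mul(Add(4, -5), -2), -4) = Mul(Mul(-1, -2), -4) = Mul(2, -4) = -8)
Function('k')(N, U) = Mul(-8, U)
Function('j')(P) = Add(1, Mul(Rational(8, 3), P)) (Function('j')(P) = Add(1, Mul(Rational(-1, 3), Mul(-8, P))) = Add(1, Mul(Rational(8, 3), P)))
Mul(Function('j')(R), Pow(l, -1)) = Mul(Add(1, Mul(Rational(8, 3), Rational(-22544, 7515))), Pow(7639598, -1)) = Mul(Add(1, Rational(-180352, 22545)), Rational(1, 7639598)) = Mul(Rational(-157807, 22545), Rational(1, 7639598)) = Rational(-157807, 172234736910)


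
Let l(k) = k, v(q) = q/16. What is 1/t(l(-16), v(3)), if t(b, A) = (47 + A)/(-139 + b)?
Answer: -496/151 ≈ -3.2848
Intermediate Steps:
v(q) = q/16 (v(q) = q*(1/16) = q/16)
t(b, A) = (47 + A)/(-139 + b)
1/t(l(-16), v(3)) = 1/((47 + (1/16)*3)/(-139 - 16)) = 1/((47 + 3/16)/(-155)) = 1/(-1/155*755/16) = 1/(-151/496) = -496/151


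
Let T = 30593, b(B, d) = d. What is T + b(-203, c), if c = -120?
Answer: 30473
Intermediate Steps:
T + b(-203, c) = 30593 - 120 = 30473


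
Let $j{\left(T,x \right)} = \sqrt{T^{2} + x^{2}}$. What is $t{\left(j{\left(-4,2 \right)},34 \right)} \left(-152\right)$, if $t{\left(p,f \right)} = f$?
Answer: $-5168$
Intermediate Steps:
$t{\left(j{\left(-4,2 \right)},34 \right)} \left(-152\right) = 34 \left(-152\right) = -5168$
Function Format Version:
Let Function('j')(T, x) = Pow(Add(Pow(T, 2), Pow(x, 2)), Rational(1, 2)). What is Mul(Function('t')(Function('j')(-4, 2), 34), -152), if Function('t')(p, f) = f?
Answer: -5168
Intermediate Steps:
Mul(Function('t')(Function('j')(-4, 2), 34), -152) = Mul(34, -152) = -5168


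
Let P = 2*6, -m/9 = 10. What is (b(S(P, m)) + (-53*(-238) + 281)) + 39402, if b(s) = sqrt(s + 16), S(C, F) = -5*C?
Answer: 52297 + 2*I*sqrt(11) ≈ 52297.0 + 6.6332*I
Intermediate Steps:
m = -90 (m = -9*10 = -90)
P = 12
b(s) = sqrt(16 + s)
(b(S(P, m)) + (-53*(-238) + 281)) + 39402 = (sqrt(16 - 5*12) + (-53*(-238) + 281)) + 39402 = (sqrt(16 - 60) + (12614 + 281)) + 39402 = (sqrt(-44) + 12895) + 39402 = (2*I*sqrt(11) + 12895) + 39402 = (12895 + 2*I*sqrt(11)) + 39402 = 52297 + 2*I*sqrt(11)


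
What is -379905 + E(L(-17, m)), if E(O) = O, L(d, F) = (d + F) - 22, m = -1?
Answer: -379945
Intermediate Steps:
L(d, F) = -22 + F + d (L(d, F) = (F + d) - 22 = -22 + F + d)
-379905 + E(L(-17, m)) = -379905 + (-22 - 1 - 17) = -379905 - 40 = -379945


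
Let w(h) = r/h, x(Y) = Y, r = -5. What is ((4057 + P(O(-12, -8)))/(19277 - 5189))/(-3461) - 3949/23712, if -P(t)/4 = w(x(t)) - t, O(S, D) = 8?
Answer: -8026858445/48173465184 ≈ -0.16662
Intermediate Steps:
w(h) = -5/h
P(t) = 4*t + 20/t (P(t) = -4*(-5/t - t) = -4*(-t - 5/t) = 4*t + 20/t)
((4057 + P(O(-12, -8)))/(19277 - 5189))/(-3461) - 3949/23712 = ((4057 + (4*8 + 20/8))/(19277 - 5189))/(-3461) - 3949/23712 = ((4057 + (32 + 20*(⅛)))/14088)*(-1/3461) - 3949*1/23712 = ((4057 + (32 + 5/2))*(1/14088))*(-1/3461) - 3949/23712 = ((4057 + 69/2)*(1/14088))*(-1/3461) - 3949/23712 = ((8183/2)*(1/14088))*(-1/3461) - 3949/23712 = (8183/28176)*(-1/3461) - 3949/23712 = -8183/97517136 - 3949/23712 = -8026858445/48173465184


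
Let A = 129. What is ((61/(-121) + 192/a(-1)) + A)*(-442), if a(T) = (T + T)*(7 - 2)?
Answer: -29226808/605 ≈ -48309.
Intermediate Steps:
a(T) = 10*T (a(T) = (2*T)*5 = 10*T)
((61/(-121) + 192/a(-1)) + A)*(-442) = ((61/(-121) + 192/((10*(-1)))) + 129)*(-442) = ((61*(-1/121) + 192/(-10)) + 129)*(-442) = ((-61/121 + 192*(-⅒)) + 129)*(-442) = ((-61/121 - 96/5) + 129)*(-442) = (-11921/605 + 129)*(-442) = (66124/605)*(-442) = -29226808/605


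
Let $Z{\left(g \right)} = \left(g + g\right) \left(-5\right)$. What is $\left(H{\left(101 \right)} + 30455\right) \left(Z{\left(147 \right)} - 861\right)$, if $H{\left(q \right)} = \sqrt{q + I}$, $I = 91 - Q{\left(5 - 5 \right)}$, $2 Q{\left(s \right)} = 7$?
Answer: $-70990605 - \frac{2331 \sqrt{754}}{2} \approx -7.1023 \cdot 10^{7}$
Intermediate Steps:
$Z{\left(g \right)} = - 10 g$ ($Z{\left(g \right)} = 2 g \left(-5\right) = - 10 g$)
$Q{\left(s \right)} = \frac{7}{2}$ ($Q{\left(s \right)} = \frac{1}{2} \cdot 7 = \frac{7}{2}$)
$I = \frac{175}{2}$ ($I = 91 - \frac{7}{2} = \frac{175}{2} \approx 87.5$)
$H{\left(q \right)} = \sqrt{\frac{175}{2} + q}$ ($H{\left(q \right)} = \sqrt{q + \frac{175}{2}} = \sqrt{\frac{175}{2} + q}$)
$\left(H{\left(101 \right)} + 30455\right) \left(Z{\left(147 \right)} - 861\right) = \left(\frac{\sqrt{350 + 4 \cdot 101}}{2} + 30455\right) \left(\left(-10\right) 147 - 861\right) = \left(\frac{\sqrt{350 + 404}}{2} + 30455\right) \left(-1470 - 861\right) = \left(\frac{\sqrt{754}}{2} + 30455\right) \left(-2331\right) = \left(30455 + \frac{\sqrt{754}}{2}\right) \left(-2331\right) = -70990605 - \frac{2331 \sqrt{754}}{2}$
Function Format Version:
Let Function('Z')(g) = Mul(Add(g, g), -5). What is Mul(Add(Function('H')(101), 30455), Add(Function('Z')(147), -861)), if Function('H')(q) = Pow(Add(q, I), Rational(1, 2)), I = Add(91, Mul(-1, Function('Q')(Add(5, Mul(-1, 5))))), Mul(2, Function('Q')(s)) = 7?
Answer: Add(-70990605, Mul(Rational(-2331, 2), Pow(754, Rational(1, 2)))) ≈ -7.1023e+7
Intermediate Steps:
Function('Z')(g) = Mul(-10, g) (Function('Z')(g) = Mul(Mul(2, g), -5) = Mul(-10, g))
Function('Q')(s) = Rational(7, 2) (Function('Q')(s) = Mul(Rational(1, 2), 7) = Rational(7, 2))
I = Rational(175, 2) (I = Add(91, Mul(-1, Rational(7, 2))) = Add(91, Rational(-7, 2)) = Rational(175, 2) ≈ 87.500)
Function('H')(q) = Pow(Add(Rational(175, 2), q), Rational(1, 2)) (Function('H')(q) = Pow(Add(q, Rational(175, 2)), Rational(1, 2)) = Pow(Add(Rational(175, 2), q), Rational(1, 2)))
Mul(Add(Function('H')(101), 30455), Add(Function('Z')(147), -861)) = Mul(Add(Mul(Rational(1, 2), Pow(Add(350, Mul(4, 101)), Rational(1, 2))), 30455), Add(Mul(-10, 147), -861)) = Mul(Add(Mul(Rational(1, 2), Pow(Add(350, 404), Rational(1, 2))), 30455), Add(-1470, -861)) = Mul(Add(Mul(Rational(1, 2), Pow(754, Rational(1, 2))), 30455), -2331) = Mul(Add(30455, Mul(Rational(1, 2), Pow(754, Rational(1, 2)))), -2331) = Add(-70990605, Mul(Rational(-2331, 2), Pow(754, Rational(1, 2))))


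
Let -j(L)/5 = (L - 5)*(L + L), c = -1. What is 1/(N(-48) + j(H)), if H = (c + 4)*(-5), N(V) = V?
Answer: -1/3048 ≈ -0.00032808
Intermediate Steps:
H = -15 (H = (-1 + 4)*(-5) = 3*(-5) = -15)
j(L) = -10*L*(-5 + L) (j(L) = -5*(L - 5)*(L + L) = -5*(-5 + L)*2*L = -10*L*(-5 + L))
1/(N(-48) + j(H)) = 1/(-48 + 10*(-15)*(5 - 1*(-15))) = 1/(-48 + 10*(-15)*(5 + 15)) = 1/(-48 + 10*(-15)*20) = 1/(-48 - 3000) = 1/(-3048) = -1/3048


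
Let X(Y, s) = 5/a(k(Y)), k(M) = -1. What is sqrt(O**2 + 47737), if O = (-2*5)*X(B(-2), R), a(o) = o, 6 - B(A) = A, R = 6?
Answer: sqrt(50237) ≈ 224.14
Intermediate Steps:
B(A) = 6 - A
X(Y, s) = -5 (X(Y, s) = 5/(-1) = 5*(-1) = -5)
O = 50 (O = -2*5*(-5) = -10*(-5) = 50)
sqrt(O**2 + 47737) = sqrt(50**2 + 47737) = sqrt(2500 + 47737) = sqrt(50237)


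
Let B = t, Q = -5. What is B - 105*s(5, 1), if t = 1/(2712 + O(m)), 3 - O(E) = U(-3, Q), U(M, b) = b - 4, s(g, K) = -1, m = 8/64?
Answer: 286021/2724 ≈ 105.00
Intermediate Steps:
m = ⅛ (m = 8*(1/64) = ⅛ ≈ 0.12500)
U(M, b) = -4 + b
O(E) = 12 (O(E) = 3 - (-4 - 5) = 3 - 1*(-9) = 3 + 9 = 12)
t = 1/2724 (t = 1/(2712 + 12) = 1/2724 ≈ 0.00036711)
B = 1/2724 ≈ 0.00036711
B - 105*s(5, 1) = 1/2724 - 105*(-1) = 1/2724 - 1*(-105) = 1/2724 + 105 = 286021/2724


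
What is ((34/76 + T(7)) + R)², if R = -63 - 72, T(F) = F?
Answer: 23493409/1444 ≈ 16270.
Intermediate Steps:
R = -135
((34/76 + T(7)) + R)² = ((34/76 + 7) - 135)² = ((34*(1/76) + 7) - 135)² = ((17/38 + 7) - 135)² = (283/38 - 135)² = (-4847/38)² = 23493409/1444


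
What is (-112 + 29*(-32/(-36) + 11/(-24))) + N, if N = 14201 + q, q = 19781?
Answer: 2439539/72 ≈ 33883.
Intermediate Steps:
N = 33982 (N = 14201 + 19781 = 33982)
(-112 + 29*(-32/(-36) + 11/(-24))) + N = (-112 + 29*(-32/(-36) + 11/(-24))) + 33982 = (-112 + 29*(-32*(-1/36) + 11*(-1/24))) + 33982 = (-112 + 29*(8/9 - 11/24)) + 33982 = (-112 + 29*(31/72)) + 33982 = (-112 + 899/72) + 33982 = -7165/72 + 33982 = 2439539/72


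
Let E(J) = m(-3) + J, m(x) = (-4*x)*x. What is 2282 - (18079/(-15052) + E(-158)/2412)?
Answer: 20723876051/9076356 ≈ 2283.3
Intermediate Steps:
m(x) = -4*x²
E(J) = -36 + J (E(J) = -4*(-3)² + J = -4*9 + J = -36 + J)
2282 - (18079/(-15052) + E(-158)/2412) = 2282 - (18079/(-15052) + (-36 - 158)/2412) = 2282 - (18079*(-1/15052) - 194*1/2412) = 2282 - (-18079/15052 - 97/1206) = 2282 - 1*(-11631659/9076356) = 2282 + 11631659/9076356 = 20723876051/9076356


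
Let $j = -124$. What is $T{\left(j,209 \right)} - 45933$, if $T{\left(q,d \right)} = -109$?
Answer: $-46042$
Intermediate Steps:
$T{\left(j,209 \right)} - 45933 = -109 - 45933 = -46042$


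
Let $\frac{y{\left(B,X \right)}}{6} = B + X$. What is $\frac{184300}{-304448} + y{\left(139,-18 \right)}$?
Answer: $\frac{55211237}{76112} \approx 725.39$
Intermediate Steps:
$y{\left(B,X \right)} = 6 B + 6 X$ ($y{\left(B,X \right)} = 6 \left(B + X\right) = 6 B + 6 X$)
$\frac{184300}{-304448} + y{\left(139,-18 \right)} = \frac{184300}{-304448} + \left(6 \cdot 139 + 6 \left(-18\right)\right) = 184300 \left(- \frac{1}{304448}\right) + \left(834 - 108\right) = - \frac{46075}{76112} + 726 = \frac{55211237}{76112}$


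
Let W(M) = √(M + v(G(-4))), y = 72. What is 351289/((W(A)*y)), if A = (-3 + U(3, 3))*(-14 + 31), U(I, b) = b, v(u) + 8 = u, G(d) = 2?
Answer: -351289*I*√6/432 ≈ -1991.8*I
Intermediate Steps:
v(u) = -8 + u
A = 0 (A = (-3 + 3)*(-14 + 31) = 0*17 = 0)
W(M) = √(-6 + M) (W(M) = √(M + (-8 + 2)) = √(M - 6) = √(-6 + M))
351289/((W(A)*y)) = 351289/((√(-6 + 0)*72)) = 351289/((√(-6)*72)) = 351289/(((I*√6)*72)) = 351289/((72*I*√6)) = 351289*(-I*√6/432) = -351289*I*√6/432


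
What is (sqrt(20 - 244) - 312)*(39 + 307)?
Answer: -107952 + 1384*I*sqrt(14) ≈ -1.0795e+5 + 5178.5*I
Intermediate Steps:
(sqrt(20 - 244) - 312)*(39 + 307) = (sqrt(-224) - 312)*346 = (4*I*sqrt(14) - 312)*346 = (-312 + 4*I*sqrt(14))*346 = -107952 + 1384*I*sqrt(14)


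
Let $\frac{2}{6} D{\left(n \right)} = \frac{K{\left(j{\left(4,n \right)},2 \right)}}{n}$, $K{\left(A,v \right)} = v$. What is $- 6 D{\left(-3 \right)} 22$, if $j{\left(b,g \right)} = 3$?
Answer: $264$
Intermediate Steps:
$D{\left(n \right)} = \frac{6}{n}$ ($D{\left(n \right)} = 3 \frac{2}{n} = \frac{6}{n}$)
$- 6 D{\left(-3 \right)} 22 = - 6 \frac{6}{-3} \cdot 22 = - 6 \cdot 6 \left(- \frac{1}{3}\right) 22 = \left(-6\right) \left(-2\right) 22 = 12 \cdot 22 = 264$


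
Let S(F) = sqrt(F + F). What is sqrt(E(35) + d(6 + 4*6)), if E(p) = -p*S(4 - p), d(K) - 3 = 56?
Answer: sqrt(59 - 35*I*sqrt(62)) ≈ 13.054 - 10.555*I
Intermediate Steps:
S(F) = sqrt(2)*sqrt(F) (S(F) = sqrt(2*F) = sqrt(2)*sqrt(F))
d(K) = 59 (d(K) = 3 + 56 = 59)
E(p) = -p*sqrt(2)*sqrt(4 - p)
sqrt(E(35) + d(6 + 4*6)) = sqrt(-1*35*sqrt(8 - 2*35) + 59) = sqrt(-1*35*sqrt(8 - 70) + 59) = sqrt(-1*35*sqrt(-62) + 59) = sqrt(-1*35*I*sqrt(62) + 59) = sqrt(-35*I*sqrt(62) + 59) = sqrt(59 - 35*I*sqrt(62))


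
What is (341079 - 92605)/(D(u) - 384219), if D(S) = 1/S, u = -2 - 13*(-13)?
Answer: -20747579/32082286 ≈ -0.64670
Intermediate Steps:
u = 167 (u = -2 + 169 = 167)
(341079 - 92605)/(D(u) - 384219) = (341079 - 92605)/(1/167 - 384219) = 248474/(1/167 - 384219) = 248474/(-64164572/167) = 248474*(-167/64164572) = -20747579/32082286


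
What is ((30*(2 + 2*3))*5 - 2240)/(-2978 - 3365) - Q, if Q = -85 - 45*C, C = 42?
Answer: 12528465/6343 ≈ 1975.2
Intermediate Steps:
Q = -1975 (Q = -85 - 45*42 = -85 - 1890 = -1975)
((30*(2 + 2*3))*5 - 2240)/(-2978 - 3365) - Q = ((30*(2 + 2*3))*5 - 2240)/(-2978 - 3365) - 1*(-1975) = ((30*(2 + 6))*5 - 2240)/(-6343) + 1975 = ((30*8)*5 - 2240)*(-1/6343) + 1975 = (240*5 - 2240)*(-1/6343) + 1975 = (1200 - 2240)*(-1/6343) + 1975 = -1040*(-1/6343) + 1975 = 1040/6343 + 1975 = 12528465/6343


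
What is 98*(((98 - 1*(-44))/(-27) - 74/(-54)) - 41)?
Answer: -39592/9 ≈ -4399.1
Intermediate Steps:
98*(((98 - 1*(-44))/(-27) - 74/(-54)) - 41) = 98*(((98 + 44)*(-1/27) - 74*(-1/54)) - 41) = 98*((142*(-1/27) + 37/27) - 41) = 98*((-142/27 + 37/27) - 41) = 98*(-35/9 - 41) = 98*(-404/9) = -39592/9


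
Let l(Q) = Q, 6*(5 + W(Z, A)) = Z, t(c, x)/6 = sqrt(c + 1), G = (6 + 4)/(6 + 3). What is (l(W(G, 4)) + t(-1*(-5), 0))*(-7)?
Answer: 910/27 - 42*sqrt(6) ≈ -69.175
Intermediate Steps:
G = 10/9 ≈ 1.1111
t(c, x) = 6*sqrt(1 + c) (t(c, x) = 6*sqrt(c + 1) = 6*sqrt(1 + c))
W(Z, A) = -5 + Z/6
(l(W(G, 4)) + t(-1*(-5), 0))*(-7) = ((-5 + (1/6)*(10/9)) + 6*sqrt(1 - 1*(-5)))*(-7) = ((-5 + 5/27) + 6*sqrt(1 + 5))*(-7) = (-130/27 + 6*sqrt(6))*(-7) = 910/27 - 42*sqrt(6)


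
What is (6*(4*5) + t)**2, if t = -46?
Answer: 5476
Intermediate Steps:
(6*(4*5) + t)**2 = (6*(4*5) - 46)**2 = (6*20 - 46)**2 = (120 - 46)**2 = 74**2 = 5476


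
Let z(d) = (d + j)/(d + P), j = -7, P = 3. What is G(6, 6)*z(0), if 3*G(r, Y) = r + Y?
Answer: -28/3 ≈ -9.3333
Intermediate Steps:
z(d) = (-7 + d)/(3 + d) (z(d) = (d - 7)/(d + 3) = (-7 + d)/(3 + d))
G(r, Y) = Y/3 + r/3 (G(r, Y) = (r + Y)/3 = (Y + r)/3 = Y/3 + r/3)
G(6, 6)*z(0) = ((⅓)*6 + (⅓)*6)*((-7 + 0)/(3 + 0)) = (2 + 2)*(-7/3) = 4*((⅓)*(-7)) = 4*(-7/3) = -28/3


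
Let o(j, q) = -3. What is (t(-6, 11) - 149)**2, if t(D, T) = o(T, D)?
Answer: 23104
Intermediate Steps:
t(D, T) = -3
(t(-6, 11) - 149)**2 = (-3 - 149)**2 = (-152)**2 = 23104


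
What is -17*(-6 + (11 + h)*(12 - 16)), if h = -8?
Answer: 306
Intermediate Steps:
-17*(-6 + (11 + h)*(12 - 16)) = -17*(-6 + (11 - 8)*(12 - 16)) = -17*(-6 + 3*(-4)) = -17*(-6 - 12) = -17*(-18) = 306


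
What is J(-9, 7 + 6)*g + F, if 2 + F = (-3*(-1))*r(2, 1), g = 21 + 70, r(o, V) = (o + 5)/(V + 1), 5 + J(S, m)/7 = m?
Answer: 10209/2 ≈ 5104.5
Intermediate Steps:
J(S, m) = -35 + 7*m
r(o, V) = (5 + o)/(1 + V)
g = 91
F = 17/2 (F = -2 + (-3*(-1))*((5 + 2)/(1 + 1)) = -2 + 3*(7/2) = -2 + 21/2 = 17/2 ≈ 8.5000)
J(-9, 7 + 6)*g + F = (-35 + 7*(7 + 6))*91 + 17/2 = (-35 + 7*13)*91 + 17/2 = (-35 + 91)*91 + 17/2 = 56*91 + 17/2 = 5096 + 17/2 = 10209/2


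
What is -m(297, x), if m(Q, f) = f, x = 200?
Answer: -200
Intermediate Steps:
-m(297, x) = -1*200 = -200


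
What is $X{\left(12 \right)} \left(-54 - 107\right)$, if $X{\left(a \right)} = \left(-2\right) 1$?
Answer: $322$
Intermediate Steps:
$X{\left(a \right)} = -2$
$X{\left(12 \right)} \left(-54 - 107\right) = - 2 \left(-54 - 107\right) = \left(-2\right) \left(-161\right) = 322$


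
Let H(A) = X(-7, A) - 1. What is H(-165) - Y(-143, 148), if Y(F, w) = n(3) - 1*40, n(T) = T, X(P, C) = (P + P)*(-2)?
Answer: 64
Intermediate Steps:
X(P, C) = -4*P (X(P, C) = (2*P)*(-2) = -4*P)
H(A) = 27 (H(A) = -4*(-7) - 1 = 28 - 1 = 27)
Y(F, w) = -37 (Y(F, w) = 3 - 1*40 = 3 - 40 = -37)
H(-165) - Y(-143, 148) = 27 - 1*(-37) = 27 + 37 = 64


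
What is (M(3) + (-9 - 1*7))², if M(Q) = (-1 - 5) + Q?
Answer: 361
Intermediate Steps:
M(Q) = -6 + Q
(M(3) + (-9 - 1*7))² = ((-6 + 3) + (-9 - 1*7))² = (-3 + (-9 - 7))² = (-3 - 16)² = (-19)² = 361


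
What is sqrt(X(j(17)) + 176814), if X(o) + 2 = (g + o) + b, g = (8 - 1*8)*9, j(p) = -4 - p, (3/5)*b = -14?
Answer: sqrt(1590909)/3 ≈ 420.44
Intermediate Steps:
b = -70/3 (b = (5/3)*(-14) = -70/3 ≈ -23.333)
g = 0 (g = (8 - 8)*9 = 0*9 = 0)
X(o) = -76/3 + o (X(o) = -2 + ((0 + o) - 70/3) = -2 + (o - 70/3) = -2 + (-70/3 + o) = -76/3 + o)
sqrt(X(j(17)) + 176814) = sqrt((-76/3 + (-4 - 1*17)) + 176814) = sqrt((-76/3 + (-4 - 17)) + 176814) = sqrt((-76/3 - 21) + 176814) = sqrt(-139/3 + 176814) = sqrt(530303/3) = sqrt(1590909)/3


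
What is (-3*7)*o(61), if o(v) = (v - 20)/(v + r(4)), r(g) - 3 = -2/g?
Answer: -1722/127 ≈ -13.559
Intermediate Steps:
r(g) = 3 - 2/g
o(v) = (-20 + v)/(5/2 + v) (o(v) = (v - 20)/(v + (3 - 2/4)) = (-20 + v)/(v + (3 - 2*¼)) = (-20 + v)/(v + (3 - ½)) = (-20 + v)/(v + 5/2) = (-20 + v)/(5/2 + v))
(-3*7)*o(61) = (-3*7)*(2*(-20 + 61)/(5 + 2*61)) = -42*41/(5 + 122) = -42*41/127 = -21*82/127 = -1722/127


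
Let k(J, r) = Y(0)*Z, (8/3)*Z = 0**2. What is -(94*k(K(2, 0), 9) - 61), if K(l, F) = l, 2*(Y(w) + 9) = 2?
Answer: 61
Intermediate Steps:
Y(w) = -8 (Y(w) = -9 + (1/2)*2 = -9 + 1 = -8)
Z = 0 (Z = (3/8)*0**2 = (3/8)*0 = 0)
k(J, r) = 0 (k(J, r) = -8*0 = 0)
-(94*k(K(2, 0), 9) - 61) = -(94*0 - 61) = -(0 - 61) = -1*(-61) = 61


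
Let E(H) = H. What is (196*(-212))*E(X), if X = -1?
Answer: 41552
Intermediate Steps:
(196*(-212))*E(X) = (196*(-212))*(-1) = -41552*(-1) = 41552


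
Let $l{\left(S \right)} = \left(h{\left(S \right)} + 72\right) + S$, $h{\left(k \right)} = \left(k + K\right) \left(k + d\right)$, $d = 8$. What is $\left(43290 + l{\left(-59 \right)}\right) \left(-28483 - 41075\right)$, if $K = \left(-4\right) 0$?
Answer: $-3221370096$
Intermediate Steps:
$K = 0$
$h{\left(k \right)} = k \left(8 + k\right)$ ($h{\left(k \right)} = \left(k + 0\right) \left(k + 8\right) = k \left(8 + k\right)$)
$l{\left(S \right)} = 72 + S + S \left(8 + S\right)$ ($l{\left(S \right)} = \left(S \left(8 + S\right) + 72\right) + S = \left(72 + S \left(8 + S\right)\right) + S = 72 + S + S \left(8 + S\right)$)
$\left(43290 + l{\left(-59 \right)}\right) \left(-28483 - 41075\right) = \left(43290 + \left(72 + \left(-59\right)^{2} + 9 \left(-59\right)\right)\right) \left(-28483 - 41075\right) = \left(43290 + \left(72 + 3481 - 531\right)\right) \left(-69558\right) = \left(43290 + 3022\right) \left(-69558\right) = 46312 \left(-69558\right) = -3221370096$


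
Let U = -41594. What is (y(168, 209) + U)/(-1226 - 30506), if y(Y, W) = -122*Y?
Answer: 31045/15866 ≈ 1.9567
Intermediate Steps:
(y(168, 209) + U)/(-1226 - 30506) = (-122*168 - 41594)/(-1226 - 30506) = (-20496 - 41594)/(-31732) = -62090*(-1/31732) = 31045/15866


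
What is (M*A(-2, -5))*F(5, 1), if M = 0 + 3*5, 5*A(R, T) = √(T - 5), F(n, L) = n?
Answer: 15*I*√10 ≈ 47.434*I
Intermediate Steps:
A(R, T) = √(-5 + T)/5 (A(R, T) = √(T - 5)/5 = √(-5 + T)/5)
M = 15 (M = 0 + 15 = 15)
(M*A(-2, -5))*F(5, 1) = (15*(√(-5 - 5)/5))*5 = (15*(√(-10)/5))*5 = (15*((I*√10)/5))*5 = (15*(I*√10/5))*5 = (3*I*√10)*5 = 15*I*√10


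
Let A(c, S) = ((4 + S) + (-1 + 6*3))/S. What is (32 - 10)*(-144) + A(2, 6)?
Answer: -6327/2 ≈ -3163.5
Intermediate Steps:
A(c, S) = (21 + S)/S (A(c, S) = ((4 + S) + (-1 + 18))/S = ((4 + S) + 17)/S = (21 + S)/S)
(32 - 10)*(-144) + A(2, 6) = (32 - 10)*(-144) + (21 + 6)/6 = 22*(-144) + (⅙)*27 = -3168 + 9/2 = -6327/2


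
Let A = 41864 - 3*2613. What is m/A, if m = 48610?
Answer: 9722/6805 ≈ 1.4287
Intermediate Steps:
A = 34025 (A = 41864 - 7839 = 34025)
m/A = 48610/34025 = 48610*(1/34025) = 9722/6805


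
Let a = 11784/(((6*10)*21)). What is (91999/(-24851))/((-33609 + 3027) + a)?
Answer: 9659895/79774890928 ≈ 0.00012109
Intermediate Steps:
a = 982/105 (a = 11784/((60*21)) = 11784/1260 = 11784*(1/1260) = 982/105 ≈ 9.3524)
(91999/(-24851))/((-33609 + 3027) + a) = (91999/(-24851))/((-33609 + 3027) + 982/105) = (91999*(-1/24851))/(-30582 + 982/105) = -91999/(24851*(-3210128/105)) = -91999/24851*(-105/3210128) = 9659895/79774890928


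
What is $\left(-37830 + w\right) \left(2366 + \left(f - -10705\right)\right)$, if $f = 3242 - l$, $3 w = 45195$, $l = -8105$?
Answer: $-555875770$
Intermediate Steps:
$w = 15065$ ($w = \frac{1}{3} \cdot 45195 = 15065$)
$f = 11347$ ($f = 3242 - -8105 = 3242 + 8105 = 11347$)
$\left(-37830 + w\right) \left(2366 + \left(f - -10705\right)\right) = \left(-37830 + 15065\right) \left(2366 + \left(11347 - -10705\right)\right) = - 22765 \left(2366 + \left(11347 + 10705\right)\right) = - 22765 \left(2366 + 22052\right) = \left(-22765\right) 24418 = -555875770$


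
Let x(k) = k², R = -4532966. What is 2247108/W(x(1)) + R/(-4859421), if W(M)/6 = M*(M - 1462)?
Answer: -201479774528/788846009 ≈ -255.41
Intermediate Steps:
W(M) = 6*M*(-1462 + M) (W(M) = 6*(M*(M - 1462)) = 6*(M*(-1462 + M)) = 6*M*(-1462 + M))
2247108/W(x(1)) + R/(-4859421) = 2247108/((6*1²*(-1462 + 1²))) - 4532966/(-4859421) = 2247108/((6*1*(-1462 + 1))) - 4532966*(-1/4859421) = 2247108/((6*1*(-1461))) + 4532966/4859421 = 2247108/(-8766) + 4532966/4859421 = 2247108*(-1/8766) + 4532966/4859421 = -374518/1461 + 4532966/4859421 = -201479774528/788846009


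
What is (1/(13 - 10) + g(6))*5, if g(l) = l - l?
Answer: 5/3 ≈ 1.6667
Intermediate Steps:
g(l) = 0
(1/(13 - 10) + g(6))*5 = (1/(13 - 10) + 0)*5 = (1/3 + 0)*5 = (⅓ + 0)*5 = (⅓)*5 = 5/3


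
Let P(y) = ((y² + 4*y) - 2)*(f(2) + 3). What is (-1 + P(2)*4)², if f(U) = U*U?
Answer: 77841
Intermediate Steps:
f(U) = U²
P(y) = -14 + 7*y² + 28*y (P(y) = ((y² + 4*y) - 2)*(2² + 3) = (-2 + y² + 4*y)*(4 + 3) = (-2 + y² + 4*y)*7 = -14 + 7*y² + 28*y)
(-1 + P(2)*4)² = (-1 + (-14 + 7*2² + 28*2)*4)² = (-1 + (-14 + 7*4 + 56)*4)² = (-1 + (-14 + 28 + 56)*4)² = (-1 + 70*4)² = (-1 + 280)² = 279² = 77841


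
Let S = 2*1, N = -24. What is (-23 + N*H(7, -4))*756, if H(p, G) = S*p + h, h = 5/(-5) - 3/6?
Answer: -244188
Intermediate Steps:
S = 2
h = -3/2 (h = 5*(-1/5) - 3*1/6 = -1 - 1/2 = -3/2 ≈ -1.5000)
H(p, G) = -3/2 + 2*p (H(p, G) = 2*p - 3/2 = -3/2 + 2*p)
(-23 + N*H(7, -4))*756 = (-23 - 24*(-3/2 + 2*7))*756 = (-23 - 24*(-3/2 + 14))*756 = (-23 - 24*25/2)*756 = (-23 - 300)*756 = -323*756 = -244188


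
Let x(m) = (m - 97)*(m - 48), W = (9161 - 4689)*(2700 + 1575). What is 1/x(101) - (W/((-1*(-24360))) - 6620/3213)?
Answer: -15461831083/19753524 ≈ -782.74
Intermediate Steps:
W = 19117800 (W = 4472*4275 = 19117800)
x(m) = (-97 + m)*(-48 + m)
1/x(101) - (W/((-1*(-24360))) - 6620/3213) = 1/(4656 + 101**2 - 145*101) - (19117800/((-1*(-24360))) - 6620/3213) = 1/(4656 + 10201 - 14645) - (19117800/24360 - 6620*1/3213) = 1/212 - (19117800*(1/24360) - 6620/3213) = 1/212 - (159315/203 - 6620/3213) = 1/212 - 1*72933605/93177 = 1/212 - 72933605/93177 = -15461831083/19753524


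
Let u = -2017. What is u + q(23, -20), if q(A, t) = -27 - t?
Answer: -2024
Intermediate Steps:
u + q(23, -20) = -2017 + (-27 - 1*(-20)) = -2017 + (-27 + 20) = -2017 - 7 = -2024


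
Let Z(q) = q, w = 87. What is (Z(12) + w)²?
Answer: 9801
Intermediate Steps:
(Z(12) + w)² = (12 + 87)² = 99² = 9801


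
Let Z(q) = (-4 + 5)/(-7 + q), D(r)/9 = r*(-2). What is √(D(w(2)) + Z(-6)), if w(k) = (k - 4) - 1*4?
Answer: √18239/13 ≈ 10.389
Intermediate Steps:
w(k) = -8 + k (w(k) = (-4 + k) - 4 = -8 + k)
D(r) = -18*r (D(r) = 9*(r*(-2)) = 9*(-2*r) = -18*r)
Z(q) = 1/(-7 + q)
√(D(w(2)) + Z(-6)) = √(-18*(-8 + 2) + 1/(-7 - 6)) = √(-18*(-6) + 1/(-13)) = √(108 - 1/13) = √(1403/13) = √18239/13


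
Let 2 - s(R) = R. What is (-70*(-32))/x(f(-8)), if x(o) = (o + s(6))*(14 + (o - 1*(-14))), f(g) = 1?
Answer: -2240/87 ≈ -25.747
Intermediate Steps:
s(R) = 2 - R
x(o) = (-4 + o)*(28 + o) (x(o) = (o + (2 - 1*6))*(14 + (o - 1*(-14))) = (o + (2 - 6))*(14 + (o + 14)) = (o - 4)*(14 + (14 + o)) = (-4 + o)*(28 + o))
(-70*(-32))/x(f(-8)) = (-70*(-32))/(-112 + 1² + 24*1) = 2240/(-112 + 1 + 24) = 2240/(-87) = 2240*(-1/87) = -2240/87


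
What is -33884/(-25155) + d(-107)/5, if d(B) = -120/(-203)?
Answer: 174004/118755 ≈ 1.4652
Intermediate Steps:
d(B) = 120/203 (d(B) = -120*(-1/203) = 120/203)
-33884/(-25155) + d(-107)/5 = -33884/(-25155) + (120/203)/5 = -33884*(-1/25155) + (120/203)*(⅕) = 788/585 + 24/203 = 174004/118755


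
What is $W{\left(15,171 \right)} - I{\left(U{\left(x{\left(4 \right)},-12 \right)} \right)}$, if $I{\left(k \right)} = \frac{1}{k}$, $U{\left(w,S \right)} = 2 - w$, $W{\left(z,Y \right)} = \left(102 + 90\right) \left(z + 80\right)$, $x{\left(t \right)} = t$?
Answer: $\frac{36481}{2} \approx 18241.0$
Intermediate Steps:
$W{\left(z,Y \right)} = 15360 + 192 z$ ($W{\left(z,Y \right)} = 192 \left(80 + z\right) = 15360 + 192 z$)
$W{\left(15,171 \right)} - I{\left(U{\left(x{\left(4 \right)},-12 \right)} \right)} = \left(15360 + 192 \cdot 15\right) - \frac{1}{2 - 4} = \left(15360 + 2880\right) - \frac{1}{2 - 4} = 18240 - \frac{1}{-2} = 18240 - - \frac{1}{2} = 18240 + \frac{1}{2} = \frac{36481}{2}$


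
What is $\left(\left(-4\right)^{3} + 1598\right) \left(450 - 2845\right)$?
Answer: $-3673930$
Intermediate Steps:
$\left(\left(-4\right)^{3} + 1598\right) \left(450 - 2845\right) = \left(-64 + 1598\right) \left(-2395\right) = 1534 \left(-2395\right) = -3673930$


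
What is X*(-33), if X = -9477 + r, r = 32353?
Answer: -754908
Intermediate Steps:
X = 22876 (X = -9477 + 32353 = 22876)
X*(-33) = 22876*(-33) = -754908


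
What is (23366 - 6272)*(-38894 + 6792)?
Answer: -548751588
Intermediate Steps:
(23366 - 6272)*(-38894 + 6792) = 17094*(-32102) = -548751588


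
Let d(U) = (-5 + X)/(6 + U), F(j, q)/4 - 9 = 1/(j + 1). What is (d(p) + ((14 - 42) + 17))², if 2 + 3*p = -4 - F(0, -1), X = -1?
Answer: 21025/196 ≈ 107.27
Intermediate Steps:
F(j, q) = 36 + 4/(1 + j) (F(j, q) = 36 + 4/(j + 1) = 36 + 4/(1 + j))
p = -46/3 (p = -⅔ + (-4 - 4*(10 + 9*0)/(1 + 0))/3 = -⅔ + (-4 - 4*(10 + 0)/1)/3 = -⅔ + (-4 - 4*10)/3 = -⅔ + (-4 - 1*40)/3 = -⅔ + (-4 - 40)/3 = -⅔ + (⅓)*(-44) = -⅔ - 44/3 = -46/3 ≈ -15.333)
d(U) = -6/(6 + U) (d(U) = (-5 - 1)/(6 + U) = -6/(6 + U))
(d(p) + ((14 - 42) + 17))² = (-6/(6 - 46/3) + ((14 - 42) + 17))² = (-6/(-28/3) + (-28 + 17))² = (-6*(-3/28) - 11)² = (9/14 - 11)² = (-145/14)² = 21025/196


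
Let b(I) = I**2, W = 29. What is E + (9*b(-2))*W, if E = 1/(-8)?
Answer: 8351/8 ≈ 1043.9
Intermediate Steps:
E = -1/8 ≈ -0.12500
E + (9*b(-2))*W = -1/8 + (9*(-2)**2)*29 = -1/8 + (9*4)*29 = -1/8 + 36*29 = -1/8 + 1044 = 8351/8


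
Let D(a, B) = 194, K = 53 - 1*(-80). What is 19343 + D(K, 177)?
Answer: 19537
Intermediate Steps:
K = 133 (K = 53 + 80 = 133)
19343 + D(K, 177) = 19343 + 194 = 19537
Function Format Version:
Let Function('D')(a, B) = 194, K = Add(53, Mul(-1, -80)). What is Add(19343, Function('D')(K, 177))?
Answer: 19537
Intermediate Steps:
K = 133 (K = Add(53, 80) = 133)
Add(19343, Function('D')(K, 177)) = Add(19343, 194) = 19537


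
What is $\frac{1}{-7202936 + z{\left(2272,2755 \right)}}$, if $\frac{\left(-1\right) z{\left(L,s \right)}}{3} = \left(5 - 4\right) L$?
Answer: $- \frac{1}{7209752} \approx -1.387 \cdot 10^{-7}$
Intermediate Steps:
$z{\left(L,s \right)} = - 3 L$ ($z{\left(L,s \right)} = - 3 \left(5 - 4\right) L = - 3 \cdot 1 L = - 3 L$)
$\frac{1}{-7202936 + z{\left(2272,2755 \right)}} = \frac{1}{-7202936 - 6816} = \frac{1}{-7209752} = - \frac{1}{7209752}$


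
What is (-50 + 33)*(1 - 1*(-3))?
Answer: -68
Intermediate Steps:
(-50 + 33)*(1 - 1*(-3)) = -17*(1 + 3) = -17*4 = -68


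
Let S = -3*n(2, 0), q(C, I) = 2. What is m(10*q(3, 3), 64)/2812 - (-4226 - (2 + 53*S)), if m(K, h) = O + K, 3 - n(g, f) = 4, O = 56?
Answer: 162320/37 ≈ 4387.0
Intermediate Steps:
n(g, f) = -1 (n(g, f) = 3 - 1*4 = 3 - 4 = -1)
S = 3 (S = -3*(-1) = 3)
m(K, h) = 56 + K
m(10*q(3, 3), 64)/2812 - (-4226 - (2 + 53*S)) = (56 + 10*2)/2812 - (-4226 - (2 + 53*3)) = (56 + 20)*(1/2812) - (-4226 - (2 + 159)) = 76*(1/2812) - (-4226 - 1*161) = 1/37 - (-4226 - 161) = 1/37 - 1*(-4387) = 1/37 + 4387 = 162320/37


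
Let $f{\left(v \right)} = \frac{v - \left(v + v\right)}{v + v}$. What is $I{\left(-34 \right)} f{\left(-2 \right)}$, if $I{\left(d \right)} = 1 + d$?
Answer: $\frac{33}{2} \approx 16.5$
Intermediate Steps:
$f{\left(v \right)} = - \frac{1}{2}$ ($f{\left(v \right)} = \frac{v - 2 v}{2 v} = \left(v - 2 v\right) \frac{1}{2 v} = - v \frac{1}{2 v} = - \frac{1}{2}$)
$I{\left(-34 \right)} f{\left(-2 \right)} = \left(1 - 34\right) \left(- \frac{1}{2}\right) = \left(-33\right) \left(- \frac{1}{2}\right) = \frac{33}{2}$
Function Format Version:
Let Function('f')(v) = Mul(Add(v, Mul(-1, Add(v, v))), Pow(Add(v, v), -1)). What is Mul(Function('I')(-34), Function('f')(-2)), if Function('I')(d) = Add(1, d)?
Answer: Rational(33, 2) ≈ 16.500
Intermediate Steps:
Function('f')(v) = Rational(-1, 2) (Function('f')(v) = Mul(Add(v, Mul(-1, Mul(2, v))), Pow(Mul(2, v), -1)) = Mul(Add(v, Mul(-2, v)), Mul(Rational(1, 2), Pow(v, -1))) = Mul(Mul(-1, v), Mul(Rational(1, 2), Pow(v, -1))) = Rational(-1, 2))
Mul(Function('I')(-34), Function('f')(-2)) = Mul(Add(1, -34), Rational(-1, 2)) = Mul(-33, Rational(-1, 2)) = Rational(33, 2)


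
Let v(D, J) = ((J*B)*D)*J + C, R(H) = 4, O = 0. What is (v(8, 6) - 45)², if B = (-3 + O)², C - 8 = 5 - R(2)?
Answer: 6533136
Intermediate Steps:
C = 9 (C = 8 + (5 - 1*4) = 8 + (5 - 4) = 8 + 1 = 9)
B = 9 (B = (-3 + 0)² = (-3)² = 9)
v(D, J) = 9 + 9*D*J² (v(D, J) = ((J*9)*D)*J + 9 = ((9*J)*D)*J + 9 = (9*D*J)*J + 9 = 9*D*J² + 9 = 9 + 9*D*J²)
(v(8, 6) - 45)² = ((9 + 9*8*6²) - 45)² = ((9 + 9*8*36) - 45)² = ((9 + 2592) - 45)² = (2601 - 45)² = 2556² = 6533136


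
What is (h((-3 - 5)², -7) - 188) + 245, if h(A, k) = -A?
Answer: -7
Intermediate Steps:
(h((-3 - 5)², -7) - 188) + 245 = (-(-3 - 5)² - 188) + 245 = (-1*(-8)² - 188) + 245 = (-1*64 - 188) + 245 = (-64 - 188) + 245 = -252 + 245 = -7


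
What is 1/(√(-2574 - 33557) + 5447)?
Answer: 5447/29705940 - I*√36131/29705940 ≈ 0.00018336 - 6.3988e-6*I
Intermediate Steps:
1/(√(-2574 - 33557) + 5447) = 1/(√(-36131) + 5447) = 1/(I*√36131 + 5447) = 1/(5447 + I*√36131)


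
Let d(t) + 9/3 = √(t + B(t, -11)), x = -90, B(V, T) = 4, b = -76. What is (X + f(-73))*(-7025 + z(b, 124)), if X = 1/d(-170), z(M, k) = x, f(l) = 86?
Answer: -21411881/35 + 1423*I*√166/35 ≈ -6.1177e+5 + 523.83*I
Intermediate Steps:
z(M, k) = -90
d(t) = -3 + √(4 + t) (d(t) = -3 + √(t + 4) = -3 + √(4 + t))
X = 1/(-3 + I*√166) (X = 1/(-3 + √(4 - 170)) = 1/(-3 + √(-166)) = 1/(-3 + I*√166) ≈ -0.017143 - 0.073623*I)
(X + f(-73))*(-7025 + z(b, 124)) = ((-3/175 - I*√166/175) + 86)*(-7025 - 90) = (15047/175 - I*√166/175)*(-7115) = -21411881/35 + 1423*I*√166/35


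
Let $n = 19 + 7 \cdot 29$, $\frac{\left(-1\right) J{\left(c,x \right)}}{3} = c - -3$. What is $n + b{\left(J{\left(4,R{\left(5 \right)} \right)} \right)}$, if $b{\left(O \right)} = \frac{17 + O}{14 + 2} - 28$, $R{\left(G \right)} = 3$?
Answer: $\frac{775}{4} \approx 193.75$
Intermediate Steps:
$J{\left(c,x \right)} = -9 - 3 c$ ($J{\left(c,x \right)} = - 3 \left(c - -3\right) = - 3 \left(c + 3\right) = - 3 \left(3 + c\right) = -9 - 3 c$)
$b{\left(O \right)} = - \frac{431}{16} + \frac{O}{16}$ ($b{\left(O \right)} = \frac{17 + O}{16} - 28 = \left(17 + O\right) \frac{1}{16} - 28 = \left(\frac{17}{16} + \frac{O}{16}\right) - 28 = - \frac{431}{16} + \frac{O}{16}$)
$n = 222$ ($n = 19 + 203 = 222$)
$n + b{\left(J{\left(4,R{\left(5 \right)} \right)} \right)} = 222 - \left(\frac{431}{16} - \frac{-9 - 12}{16}\right) = 222 + \left(- \frac{431}{16} + \frac{1}{16} \left(-21\right)\right) = 222 - \frac{113}{4} = \frac{775}{4}$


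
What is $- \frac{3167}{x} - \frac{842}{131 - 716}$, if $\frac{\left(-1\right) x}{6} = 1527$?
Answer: $\frac{354337}{198510} \approx 1.785$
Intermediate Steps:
$x = -9162$ ($x = \left(-6\right) 1527 = -9162$)
$- \frac{3167}{x} - \frac{842}{131 - 716} = - \frac{3167}{-9162} - \frac{842}{131 - 716} = \left(-3167\right) \left(- \frac{1}{9162}\right) - \frac{842}{131 - 716} = \frac{3167}{9162} - \frac{842}{-585} = \frac{3167}{9162} - - \frac{842}{585} = \frac{3167}{9162} + \frac{842}{585} = \frac{354337}{198510}$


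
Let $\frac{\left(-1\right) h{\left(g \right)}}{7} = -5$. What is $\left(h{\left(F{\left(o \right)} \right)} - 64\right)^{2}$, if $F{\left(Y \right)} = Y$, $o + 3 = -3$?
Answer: $841$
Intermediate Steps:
$o = -6$ ($o = -3 - 3 = -6$)
$h{\left(g \right)} = 35$ ($h{\left(g \right)} = \left(-7\right) \left(-5\right) = 35$)
$\left(h{\left(F{\left(o \right)} \right)} - 64\right)^{2} = \left(35 - 64\right)^{2} = \left(-29\right)^{2} = 841$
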